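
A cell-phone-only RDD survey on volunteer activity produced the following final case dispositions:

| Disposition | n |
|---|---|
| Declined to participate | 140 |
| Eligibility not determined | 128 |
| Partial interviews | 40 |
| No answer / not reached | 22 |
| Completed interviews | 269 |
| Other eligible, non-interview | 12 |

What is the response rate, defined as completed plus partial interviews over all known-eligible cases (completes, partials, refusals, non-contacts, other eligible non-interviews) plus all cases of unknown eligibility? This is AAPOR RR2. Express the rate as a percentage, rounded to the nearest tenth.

Numerator → 269 + 40 = 309
Denom → 269 + 40 + 140 + 22 + 12 + 128 = 611
RR2 = 309 / 611 = 0.5057

50.6%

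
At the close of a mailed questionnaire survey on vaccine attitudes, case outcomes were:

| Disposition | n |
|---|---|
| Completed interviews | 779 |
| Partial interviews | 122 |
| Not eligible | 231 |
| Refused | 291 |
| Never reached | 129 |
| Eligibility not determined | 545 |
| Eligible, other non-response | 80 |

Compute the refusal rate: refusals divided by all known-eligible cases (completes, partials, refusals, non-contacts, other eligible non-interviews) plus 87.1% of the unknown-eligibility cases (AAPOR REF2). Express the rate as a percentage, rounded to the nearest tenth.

15.5%

Top → 291
Known eligible → 779 + 122 + 291 + 129 + 80 = 1401
Eligible share of unknowns → 0.8710 × 545 = 474.69
Denom → 1401 + 474.69 = 1875.69
REF2 = 291 / 1875.69 = 0.1551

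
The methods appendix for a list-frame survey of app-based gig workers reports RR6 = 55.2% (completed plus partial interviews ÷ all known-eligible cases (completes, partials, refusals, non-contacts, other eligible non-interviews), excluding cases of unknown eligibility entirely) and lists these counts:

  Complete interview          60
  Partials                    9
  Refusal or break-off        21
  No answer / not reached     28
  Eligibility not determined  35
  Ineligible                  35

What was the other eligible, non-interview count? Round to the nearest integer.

7

Num = 60 + 9 = 69
RR6 = 69 / D = 0.552
D = 69 / 0.552 = 125.0
Remaining denominator categories sum to 118
other eligible, non-interview = 125.0 − 118 ≈ 7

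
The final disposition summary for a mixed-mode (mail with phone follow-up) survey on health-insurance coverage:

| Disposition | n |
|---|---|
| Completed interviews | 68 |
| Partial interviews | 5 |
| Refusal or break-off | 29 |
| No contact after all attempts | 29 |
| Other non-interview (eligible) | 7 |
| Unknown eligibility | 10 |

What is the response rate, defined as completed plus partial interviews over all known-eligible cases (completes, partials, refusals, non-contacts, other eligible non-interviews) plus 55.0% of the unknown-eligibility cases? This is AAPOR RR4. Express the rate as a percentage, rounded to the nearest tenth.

Top: 68 + 5 = 73
Eligible (known): 68 + 5 + 29 + 29 + 7 = 138
Eligible share of unknowns: 0.5500 × 10 = 5.50
Denominator: 138 + 5.50 = 143.50
RR4 = 73 / 143.50 = 0.5087

50.9%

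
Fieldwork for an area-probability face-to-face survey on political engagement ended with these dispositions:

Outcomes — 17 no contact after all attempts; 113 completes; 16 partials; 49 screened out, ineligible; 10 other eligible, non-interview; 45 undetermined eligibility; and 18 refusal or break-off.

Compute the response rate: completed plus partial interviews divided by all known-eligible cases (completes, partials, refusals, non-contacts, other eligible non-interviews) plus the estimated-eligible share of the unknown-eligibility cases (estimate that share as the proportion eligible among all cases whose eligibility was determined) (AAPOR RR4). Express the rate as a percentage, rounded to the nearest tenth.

61.7%

Numerator → 113 + 16 = 129
Determined eligible → 113 + 16 + 18 + 17 + 10 = 174
e = 174 / (174 + 49) = 174 / 223 = 0.7803
e × U → 0.7803 × 45 = 35.11
Base → 174 + 35.11 = 209.11
RR4 = 129 / 209.11 = 0.6169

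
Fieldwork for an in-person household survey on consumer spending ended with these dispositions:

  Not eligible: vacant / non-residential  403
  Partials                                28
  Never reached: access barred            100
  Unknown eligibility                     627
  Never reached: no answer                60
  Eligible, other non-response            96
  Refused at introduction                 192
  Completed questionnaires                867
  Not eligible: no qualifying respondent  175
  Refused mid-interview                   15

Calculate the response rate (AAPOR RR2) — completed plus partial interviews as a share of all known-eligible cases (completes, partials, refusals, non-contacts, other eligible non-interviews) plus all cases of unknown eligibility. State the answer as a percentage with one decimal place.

Refusals = 192 + 15 = 207
Never reached = 60 + 100 = 160
Ineligible = 175 + 403 = 578
Top → 867 + 28 = 895
Denominator → 867 + 28 + 207 + 160 + 96 + 627 = 1985
RR2 = 895 / 1985 = 0.4509

45.1%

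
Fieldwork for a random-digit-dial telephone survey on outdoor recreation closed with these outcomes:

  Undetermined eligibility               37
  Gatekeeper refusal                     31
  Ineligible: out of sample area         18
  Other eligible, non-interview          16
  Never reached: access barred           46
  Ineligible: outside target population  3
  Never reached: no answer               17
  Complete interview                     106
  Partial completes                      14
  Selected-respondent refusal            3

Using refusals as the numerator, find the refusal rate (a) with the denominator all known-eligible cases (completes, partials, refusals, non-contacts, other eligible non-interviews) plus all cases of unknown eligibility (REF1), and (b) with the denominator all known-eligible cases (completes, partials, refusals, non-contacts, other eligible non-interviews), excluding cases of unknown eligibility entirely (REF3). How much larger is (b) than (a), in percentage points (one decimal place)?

Refusal or break-off = 31 + 3 = 34
Non-contacts = 17 + 46 = 63
Ineligible = 3 + 18 = 21
Num → 34
Base → 106 + 14 + 34 + 63 + 16 + 37 = 270
REF1 = 34 / 270 = 0.1259
Base → 106 + 14 + 34 + 63 + 16 = 233
REF3 = 34 / 233 = 0.1459
Difference = 14.59 − 12.59 = 2.00 percentage points

2.0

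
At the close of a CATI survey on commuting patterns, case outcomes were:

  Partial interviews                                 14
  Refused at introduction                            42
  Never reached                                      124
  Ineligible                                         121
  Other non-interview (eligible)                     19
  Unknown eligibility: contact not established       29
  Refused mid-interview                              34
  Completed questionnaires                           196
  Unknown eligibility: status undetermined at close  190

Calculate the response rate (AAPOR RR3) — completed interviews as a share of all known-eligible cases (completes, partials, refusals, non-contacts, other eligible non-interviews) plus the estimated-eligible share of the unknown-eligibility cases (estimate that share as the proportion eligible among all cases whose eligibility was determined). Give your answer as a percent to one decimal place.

Refusal or break-off = 42 + 34 = 76
Undetermined eligibility = 29 + 190 = 219
Numerator = 196
Known eligible = 196 + 14 + 76 + 124 + 19 = 429
e = 429 / (429 + 121) = 429 / 550 = 0.7800
Eligible share of unknowns = 0.7800 × 219 = 170.82
Denom = 429 + 170.82 = 599.82
RR3 = 196 / 599.82 = 0.3268

32.7%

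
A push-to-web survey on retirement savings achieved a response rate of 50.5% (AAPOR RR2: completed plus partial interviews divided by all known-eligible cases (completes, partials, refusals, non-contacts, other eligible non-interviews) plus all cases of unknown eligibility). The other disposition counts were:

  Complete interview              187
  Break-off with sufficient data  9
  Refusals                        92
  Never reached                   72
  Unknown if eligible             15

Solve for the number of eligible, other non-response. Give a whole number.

Top = 187 + 9 = 196
RR2 = 196 / D = 0.505
D = 196 / 0.505 = 388.1
Remaining denominator categories sum to 375
eligible, other non-response = 388.1 − 375 ≈ 13

13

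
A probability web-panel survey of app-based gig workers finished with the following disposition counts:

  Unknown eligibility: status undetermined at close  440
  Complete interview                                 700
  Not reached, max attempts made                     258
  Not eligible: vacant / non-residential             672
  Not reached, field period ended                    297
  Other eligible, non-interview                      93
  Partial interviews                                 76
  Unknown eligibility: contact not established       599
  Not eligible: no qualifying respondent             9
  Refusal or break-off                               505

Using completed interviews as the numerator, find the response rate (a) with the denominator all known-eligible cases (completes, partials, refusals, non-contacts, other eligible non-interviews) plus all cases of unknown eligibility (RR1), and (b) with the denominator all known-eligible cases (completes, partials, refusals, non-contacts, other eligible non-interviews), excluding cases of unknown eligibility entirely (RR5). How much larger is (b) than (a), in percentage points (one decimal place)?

No contact after all attempts = 297 + 258 = 555
Unknown eligibility = 599 + 440 = 1039
Out of scope = 9 + 672 = 681
Top → 700
Denominator → 700 + 76 + 505 + 555 + 93 + 1039 = 2968
RR1 = 700 / 2968 = 0.2358
Denominator → 700 + 76 + 505 + 555 + 93 = 1929
RR5 = 700 / 1929 = 0.3629
Difference = 36.29 − 23.58 = 12.71 percentage points

12.7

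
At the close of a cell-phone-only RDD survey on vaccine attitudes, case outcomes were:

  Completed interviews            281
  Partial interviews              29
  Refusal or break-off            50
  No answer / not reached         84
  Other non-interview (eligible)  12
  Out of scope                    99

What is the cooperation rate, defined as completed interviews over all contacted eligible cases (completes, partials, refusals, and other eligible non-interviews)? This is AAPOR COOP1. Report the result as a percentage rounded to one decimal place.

75.5%

Num: 281
Denom: 281 + 29 + 50 + 12 = 372
COOP1 = 281 / 372 = 0.7554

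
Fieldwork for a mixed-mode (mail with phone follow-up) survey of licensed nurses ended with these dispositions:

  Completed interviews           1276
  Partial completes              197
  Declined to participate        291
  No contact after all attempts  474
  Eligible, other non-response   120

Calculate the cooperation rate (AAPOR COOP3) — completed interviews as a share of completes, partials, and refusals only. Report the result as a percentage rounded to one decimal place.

Num: 1276
Denom: 1276 + 197 + 291 = 1764
COOP3 = 1276 / 1764 = 0.7234

72.3%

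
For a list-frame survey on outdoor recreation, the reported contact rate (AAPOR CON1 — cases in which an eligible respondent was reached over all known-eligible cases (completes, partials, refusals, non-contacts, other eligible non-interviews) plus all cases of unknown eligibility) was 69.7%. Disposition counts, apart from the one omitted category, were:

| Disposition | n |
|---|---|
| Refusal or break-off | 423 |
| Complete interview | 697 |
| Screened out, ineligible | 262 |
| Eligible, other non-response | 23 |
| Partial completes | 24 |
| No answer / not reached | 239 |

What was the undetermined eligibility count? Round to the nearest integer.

Top → 697 + 24 + 423 + 23 = 1167
CON1 = 1167 / D = 0.697
D = 1167 / 0.697 = 1674.3
Remaining denominator categories sum to 1406
undetermined eligibility = 1674.3 − 1406 ≈ 268

268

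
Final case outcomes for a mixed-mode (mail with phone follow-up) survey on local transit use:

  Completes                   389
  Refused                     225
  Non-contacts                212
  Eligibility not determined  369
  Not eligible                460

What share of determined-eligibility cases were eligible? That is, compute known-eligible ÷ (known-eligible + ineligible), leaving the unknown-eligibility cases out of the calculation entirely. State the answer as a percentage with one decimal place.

64.2%

Known eligible = 389 + 225 + 212 = 826
e = 826 / (826 + 460) = 826 / 1286 = 0.6423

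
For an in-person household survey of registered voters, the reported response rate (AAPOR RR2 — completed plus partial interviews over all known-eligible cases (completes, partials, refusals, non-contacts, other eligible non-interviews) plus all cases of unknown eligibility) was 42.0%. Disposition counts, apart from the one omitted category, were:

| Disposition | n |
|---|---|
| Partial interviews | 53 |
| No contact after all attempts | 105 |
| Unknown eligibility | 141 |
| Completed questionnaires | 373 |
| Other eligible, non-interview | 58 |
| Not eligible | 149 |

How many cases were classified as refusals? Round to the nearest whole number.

284

Num = 373 + 53 = 426
RR2 = 426 / D = 0.420
D = 426 / 0.420 = 1014.3
Remaining denominator categories sum to 730
refusals = 1014.3 − 730 ≈ 284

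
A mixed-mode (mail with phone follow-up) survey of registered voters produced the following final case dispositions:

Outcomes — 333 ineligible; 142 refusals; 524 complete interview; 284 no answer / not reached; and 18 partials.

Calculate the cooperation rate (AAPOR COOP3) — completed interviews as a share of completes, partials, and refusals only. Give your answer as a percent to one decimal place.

76.6%

Top = 524
Denominator = 524 + 18 + 142 = 684
COOP3 = 524 / 684 = 0.7661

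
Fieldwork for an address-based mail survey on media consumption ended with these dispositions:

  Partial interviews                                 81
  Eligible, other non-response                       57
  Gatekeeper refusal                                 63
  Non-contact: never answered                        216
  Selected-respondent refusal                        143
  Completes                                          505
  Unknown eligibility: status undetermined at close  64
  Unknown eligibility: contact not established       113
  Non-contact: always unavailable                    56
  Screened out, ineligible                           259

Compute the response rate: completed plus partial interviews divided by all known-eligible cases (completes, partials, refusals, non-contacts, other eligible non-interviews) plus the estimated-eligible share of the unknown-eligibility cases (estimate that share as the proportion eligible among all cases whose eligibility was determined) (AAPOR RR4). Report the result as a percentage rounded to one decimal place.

Refused = 63 + 143 = 206
Non-contacts = 216 + 56 = 272
Undetermined eligibility = 113 + 64 = 177
Top: 505 + 81 = 586
Eligible (known): 505 + 81 + 206 + 272 + 57 = 1121
e = 1121 / (1121 + 259) = 1121 / 1380 = 0.8123
Estimated eligible among unknowns: 0.8123 × 177 = 143.78
Denom: 1121 + 143.78 = 1264.78
RR4 = 586 / 1264.78 = 0.4633

46.3%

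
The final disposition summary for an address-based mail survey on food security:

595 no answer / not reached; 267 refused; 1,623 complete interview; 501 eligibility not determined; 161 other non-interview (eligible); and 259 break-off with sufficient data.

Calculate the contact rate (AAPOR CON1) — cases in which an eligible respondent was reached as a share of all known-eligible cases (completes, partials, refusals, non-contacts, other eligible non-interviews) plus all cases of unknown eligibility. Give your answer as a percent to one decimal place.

67.8%

Numerator: 1623 + 259 + 267 + 161 = 2310
Base: 1623 + 259 + 267 + 595 + 161 + 501 = 3406
CON1 = 2310 / 3406 = 0.6782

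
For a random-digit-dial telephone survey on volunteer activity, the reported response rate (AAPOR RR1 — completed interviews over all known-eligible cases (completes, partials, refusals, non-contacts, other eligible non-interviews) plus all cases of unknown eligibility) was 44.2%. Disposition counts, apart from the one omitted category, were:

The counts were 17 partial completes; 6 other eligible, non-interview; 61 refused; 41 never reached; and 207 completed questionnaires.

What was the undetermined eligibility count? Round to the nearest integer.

RR1 = 207 / D = 0.442
D = 207 / 0.442 = 468.3
Rest of base = 332
undetermined eligibility = 468.3 − 332 ≈ 136

136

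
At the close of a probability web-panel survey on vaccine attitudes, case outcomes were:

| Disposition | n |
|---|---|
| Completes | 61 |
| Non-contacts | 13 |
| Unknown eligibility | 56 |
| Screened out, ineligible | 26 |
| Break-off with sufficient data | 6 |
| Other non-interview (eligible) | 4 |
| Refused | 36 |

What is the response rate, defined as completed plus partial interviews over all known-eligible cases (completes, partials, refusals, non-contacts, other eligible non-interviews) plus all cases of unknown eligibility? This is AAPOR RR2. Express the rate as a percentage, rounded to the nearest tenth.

38.1%

Numerator = 61 + 6 = 67
Denominator = 61 + 6 + 36 + 13 + 4 + 56 = 176
RR2 = 67 / 176 = 0.3807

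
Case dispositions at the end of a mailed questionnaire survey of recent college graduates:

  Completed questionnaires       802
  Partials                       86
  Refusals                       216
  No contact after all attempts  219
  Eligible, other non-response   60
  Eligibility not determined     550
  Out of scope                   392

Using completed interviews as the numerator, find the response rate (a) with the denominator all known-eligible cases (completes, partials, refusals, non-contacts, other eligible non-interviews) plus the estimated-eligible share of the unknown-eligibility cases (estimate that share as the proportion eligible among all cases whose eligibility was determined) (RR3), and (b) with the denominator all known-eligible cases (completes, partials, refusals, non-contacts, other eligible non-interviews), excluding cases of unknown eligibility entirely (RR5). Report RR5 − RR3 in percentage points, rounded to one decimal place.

13.7

Num = 802
Eligible (known) = 802 + 86 + 216 + 219 + 60 = 1383
e = 1383 / (1383 + 392) = 1383 / 1775 = 0.7792
Eligible share of unknowns = 0.7792 × 550 = 428.56
Denominator = 1383 + 428.56 = 1811.56
RR3 = 802 / 1811.56 = 0.4427
Denominator = 802 + 86 + 216 + 219 + 60 = 1383
RR5 = 802 / 1383 = 0.5799
Difference = 57.99 − 44.27 = 13.72 percentage points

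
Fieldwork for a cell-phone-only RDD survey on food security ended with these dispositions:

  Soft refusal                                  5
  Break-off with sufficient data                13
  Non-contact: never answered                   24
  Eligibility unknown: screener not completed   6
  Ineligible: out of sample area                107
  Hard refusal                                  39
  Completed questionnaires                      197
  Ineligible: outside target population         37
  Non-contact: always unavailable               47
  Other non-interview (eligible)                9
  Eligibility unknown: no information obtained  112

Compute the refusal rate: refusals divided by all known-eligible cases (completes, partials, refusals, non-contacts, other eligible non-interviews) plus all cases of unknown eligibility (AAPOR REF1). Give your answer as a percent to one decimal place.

Refusal or break-off = 39 + 5 = 44
No contact after all attempts = 24 + 47 = 71
Eligibility not determined = 6 + 112 = 118
Ineligible = 37 + 107 = 144
Top → 44
Denom → 197 + 13 + 44 + 71 + 9 + 118 = 452
REF1 = 44 / 452 = 0.0973

9.7%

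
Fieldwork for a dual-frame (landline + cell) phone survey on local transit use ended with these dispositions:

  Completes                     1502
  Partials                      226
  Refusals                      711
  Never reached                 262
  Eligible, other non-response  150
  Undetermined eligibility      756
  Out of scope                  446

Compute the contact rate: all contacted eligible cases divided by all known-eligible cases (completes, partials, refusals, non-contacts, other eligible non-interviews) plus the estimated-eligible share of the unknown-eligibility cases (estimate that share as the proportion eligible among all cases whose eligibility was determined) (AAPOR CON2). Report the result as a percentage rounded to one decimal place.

73.9%

Top → 1502 + 226 + 711 + 150 = 2589
Determined eligible → 1502 + 226 + 711 + 262 + 150 = 2851
e = 2851 / (2851 + 446) = 2851 / 3297 = 0.8647
Eligible share of unknowns → 0.8647 × 756 = 653.71
Denominator → 2851 + 653.71 = 3504.71
CON2 = 2589 / 3504.71 = 0.7387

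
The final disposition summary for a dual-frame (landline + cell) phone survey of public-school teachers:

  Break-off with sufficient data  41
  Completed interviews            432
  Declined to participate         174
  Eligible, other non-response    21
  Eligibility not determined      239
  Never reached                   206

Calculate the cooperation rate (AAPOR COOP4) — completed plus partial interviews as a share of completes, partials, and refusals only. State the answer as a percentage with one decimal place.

73.1%

Num → 432 + 41 = 473
Denominator → 432 + 41 + 174 = 647
COOP4 = 473 / 647 = 0.7311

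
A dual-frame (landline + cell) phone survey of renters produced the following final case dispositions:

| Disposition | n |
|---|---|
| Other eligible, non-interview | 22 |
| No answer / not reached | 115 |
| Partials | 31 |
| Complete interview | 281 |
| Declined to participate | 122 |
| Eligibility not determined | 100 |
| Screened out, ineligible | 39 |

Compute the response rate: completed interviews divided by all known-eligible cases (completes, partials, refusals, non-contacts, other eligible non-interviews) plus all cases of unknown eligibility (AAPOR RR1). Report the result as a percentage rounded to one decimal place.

41.9%

Num = 281
Base = 281 + 31 + 122 + 115 + 22 + 100 = 671
RR1 = 281 / 671 = 0.4188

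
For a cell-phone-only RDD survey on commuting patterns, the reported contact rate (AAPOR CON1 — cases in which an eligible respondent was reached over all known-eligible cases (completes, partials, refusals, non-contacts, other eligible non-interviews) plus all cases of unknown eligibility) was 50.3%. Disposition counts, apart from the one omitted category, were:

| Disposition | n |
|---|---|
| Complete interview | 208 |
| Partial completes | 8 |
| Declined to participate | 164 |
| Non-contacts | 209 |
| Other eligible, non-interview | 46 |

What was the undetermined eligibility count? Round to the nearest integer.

212

Num → 208 + 8 + 164 + 46 = 426
CON1 = 426 / D = 0.503
D = 426 / 0.503 = 846.9
Other denominator terms total 635
undetermined eligibility = 846.9 − 635 ≈ 212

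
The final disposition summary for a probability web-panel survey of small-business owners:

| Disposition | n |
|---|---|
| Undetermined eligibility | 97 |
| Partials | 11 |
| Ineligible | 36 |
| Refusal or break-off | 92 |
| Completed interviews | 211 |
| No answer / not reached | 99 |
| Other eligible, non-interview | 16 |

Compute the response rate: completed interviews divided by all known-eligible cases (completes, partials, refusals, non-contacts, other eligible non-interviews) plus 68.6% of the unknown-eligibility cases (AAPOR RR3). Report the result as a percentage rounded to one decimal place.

42.6%

Numerator: 211
Eligible (known): 211 + 11 + 92 + 99 + 16 = 429
Eligible share of unknowns: 0.6860 × 97 = 66.54
Base: 429 + 66.54 = 495.54
RR3 = 211 / 495.54 = 0.4258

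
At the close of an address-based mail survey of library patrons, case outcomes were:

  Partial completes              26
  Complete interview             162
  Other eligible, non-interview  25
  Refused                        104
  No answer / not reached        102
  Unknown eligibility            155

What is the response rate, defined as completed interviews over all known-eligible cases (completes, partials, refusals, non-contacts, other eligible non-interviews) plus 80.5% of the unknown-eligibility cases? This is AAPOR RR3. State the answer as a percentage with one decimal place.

Num → 162
Known eligible → 162 + 26 + 104 + 102 + 25 = 419
Eligible share of unknowns → 0.8050 × 155 = 124.78
Base → 419 + 124.78 = 543.78
RR3 = 162 / 543.78 = 0.2979

29.8%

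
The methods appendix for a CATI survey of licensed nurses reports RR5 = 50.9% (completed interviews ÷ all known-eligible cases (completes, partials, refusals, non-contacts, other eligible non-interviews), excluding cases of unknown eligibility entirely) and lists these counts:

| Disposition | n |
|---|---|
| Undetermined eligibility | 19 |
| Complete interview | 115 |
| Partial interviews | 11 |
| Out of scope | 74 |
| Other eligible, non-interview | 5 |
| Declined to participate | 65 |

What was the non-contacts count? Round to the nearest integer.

RR5 = 115 / D = 0.509
D = 115 / 0.509 = 225.9
Remaining denominator categories sum to 196
non-contacts = 225.9 − 196 ≈ 30

30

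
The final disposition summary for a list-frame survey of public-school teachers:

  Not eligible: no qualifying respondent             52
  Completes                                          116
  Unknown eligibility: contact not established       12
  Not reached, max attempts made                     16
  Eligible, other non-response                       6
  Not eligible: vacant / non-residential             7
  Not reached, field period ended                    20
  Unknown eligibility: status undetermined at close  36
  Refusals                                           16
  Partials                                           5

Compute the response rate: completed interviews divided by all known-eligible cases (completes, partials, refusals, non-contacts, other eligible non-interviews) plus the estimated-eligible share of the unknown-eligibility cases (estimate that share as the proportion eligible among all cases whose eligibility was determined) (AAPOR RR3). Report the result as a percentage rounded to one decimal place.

No answer / not reached = 20 + 16 = 36
Eligibility not determined = 12 + 36 = 48
Ineligible = 52 + 7 = 59
Num: 116
Known eligible: 116 + 5 + 16 + 36 + 6 = 179
e = 179 / (179 + 59) = 179 / 238 = 0.7521
Estimated eligible among unknowns: 0.7521 × 48 = 36.10
Denom: 179 + 36.10 = 215.10
RR3 = 116 / 215.10 = 0.5393

53.9%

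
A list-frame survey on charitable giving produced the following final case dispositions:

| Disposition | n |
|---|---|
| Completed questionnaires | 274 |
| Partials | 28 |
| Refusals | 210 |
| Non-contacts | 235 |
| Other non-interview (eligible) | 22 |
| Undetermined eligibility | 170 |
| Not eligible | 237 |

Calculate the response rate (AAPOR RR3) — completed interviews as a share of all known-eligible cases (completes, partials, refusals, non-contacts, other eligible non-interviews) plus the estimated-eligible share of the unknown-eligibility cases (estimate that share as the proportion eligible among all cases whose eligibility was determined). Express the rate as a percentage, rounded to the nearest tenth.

Top = 274
Known eligible = 274 + 28 + 210 + 235 + 22 = 769
e = 769 / (769 + 237) = 769 / 1006 = 0.7644
e × U = 0.7644 × 170 = 129.95
Base = 769 + 129.95 = 898.95
RR3 = 274 / 898.95 = 0.3048

30.5%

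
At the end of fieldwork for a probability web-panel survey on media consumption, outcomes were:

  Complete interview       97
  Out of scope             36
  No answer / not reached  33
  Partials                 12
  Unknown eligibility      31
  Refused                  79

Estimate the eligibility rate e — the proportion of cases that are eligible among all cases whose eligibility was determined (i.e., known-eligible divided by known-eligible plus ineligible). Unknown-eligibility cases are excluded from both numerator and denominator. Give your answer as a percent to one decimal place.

86.0%

Eligible (known) = 97 + 12 + 79 + 33 = 221
e = 221 / (221 + 36) = 221 / 257 = 0.8599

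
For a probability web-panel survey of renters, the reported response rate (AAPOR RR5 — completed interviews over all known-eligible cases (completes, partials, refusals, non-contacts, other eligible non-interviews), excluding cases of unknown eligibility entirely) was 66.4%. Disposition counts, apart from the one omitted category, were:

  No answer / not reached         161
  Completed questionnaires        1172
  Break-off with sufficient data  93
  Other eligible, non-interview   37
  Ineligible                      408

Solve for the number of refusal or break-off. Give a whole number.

RR5 = 1172 / D = 0.664
D = 1172 / 0.664 = 1765.1
Remaining denominator categories sum to 1463
refusal or break-off = 1765.1 − 1463 ≈ 302

302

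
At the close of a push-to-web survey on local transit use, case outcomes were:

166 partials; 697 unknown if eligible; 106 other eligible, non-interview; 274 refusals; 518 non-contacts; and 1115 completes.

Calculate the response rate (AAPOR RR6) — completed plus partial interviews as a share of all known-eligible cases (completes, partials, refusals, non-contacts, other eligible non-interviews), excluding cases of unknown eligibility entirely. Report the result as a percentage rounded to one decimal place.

58.8%

Numerator = 1115 + 166 = 1281
Denominator = 1115 + 166 + 274 + 518 + 106 = 2179
RR6 = 1281 / 2179 = 0.5879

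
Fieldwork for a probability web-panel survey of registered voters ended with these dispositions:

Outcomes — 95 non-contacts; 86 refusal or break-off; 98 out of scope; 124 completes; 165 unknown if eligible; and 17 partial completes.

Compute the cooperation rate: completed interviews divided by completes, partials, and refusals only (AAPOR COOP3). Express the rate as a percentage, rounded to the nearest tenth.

54.6%

Top: 124
Denominator: 124 + 17 + 86 = 227
COOP3 = 124 / 227 = 0.5463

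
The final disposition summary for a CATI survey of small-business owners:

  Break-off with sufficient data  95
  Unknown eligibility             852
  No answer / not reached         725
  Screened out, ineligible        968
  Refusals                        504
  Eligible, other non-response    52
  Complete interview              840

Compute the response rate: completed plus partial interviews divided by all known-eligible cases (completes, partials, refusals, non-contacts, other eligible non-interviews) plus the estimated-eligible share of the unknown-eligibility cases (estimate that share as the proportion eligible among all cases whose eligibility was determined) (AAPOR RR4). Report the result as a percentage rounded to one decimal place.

Top → 840 + 95 = 935
Determined eligible → 840 + 95 + 504 + 725 + 52 = 2216
e = 2216 / (2216 + 968) = 2216 / 3184 = 0.6960
e × U → 0.6960 × 852 = 592.99
Base → 2216 + 592.99 = 2808.99
RR4 = 935 / 2808.99 = 0.3329

33.3%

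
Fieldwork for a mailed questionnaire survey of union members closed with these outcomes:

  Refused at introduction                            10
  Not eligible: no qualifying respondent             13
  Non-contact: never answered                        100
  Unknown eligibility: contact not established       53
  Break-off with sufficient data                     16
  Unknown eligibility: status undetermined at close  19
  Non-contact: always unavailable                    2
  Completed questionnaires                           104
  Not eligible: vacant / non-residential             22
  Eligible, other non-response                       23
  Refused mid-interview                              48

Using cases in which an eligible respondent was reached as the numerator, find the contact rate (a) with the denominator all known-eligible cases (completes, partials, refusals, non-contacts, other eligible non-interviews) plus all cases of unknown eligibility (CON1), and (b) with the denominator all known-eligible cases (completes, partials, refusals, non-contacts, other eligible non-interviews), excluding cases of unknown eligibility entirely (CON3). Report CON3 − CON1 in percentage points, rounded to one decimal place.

Declined to participate = 10 + 48 = 58
Never reached = 100 + 2 = 102
Eligibility not determined = 53 + 19 = 72
Ineligible = 13 + 22 = 35
Numerator → 104 + 16 + 58 + 23 = 201
Denominator → 104 + 16 + 58 + 102 + 23 + 72 = 375
CON1 = 201 / 375 = 0.5360
Denominator → 104 + 16 + 58 + 102 + 23 = 303
CON3 = 201 / 303 = 0.6634
Difference = 66.34 − 53.60 = 12.74 percentage points

12.7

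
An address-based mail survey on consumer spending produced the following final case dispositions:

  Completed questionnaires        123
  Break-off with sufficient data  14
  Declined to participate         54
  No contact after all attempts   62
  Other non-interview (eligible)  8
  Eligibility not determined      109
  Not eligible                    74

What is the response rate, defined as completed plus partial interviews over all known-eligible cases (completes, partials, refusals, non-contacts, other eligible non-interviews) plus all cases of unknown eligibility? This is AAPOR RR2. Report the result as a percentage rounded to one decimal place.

Top → 123 + 14 = 137
Denominator → 123 + 14 + 54 + 62 + 8 + 109 = 370
RR2 = 137 / 370 = 0.3703

37.0%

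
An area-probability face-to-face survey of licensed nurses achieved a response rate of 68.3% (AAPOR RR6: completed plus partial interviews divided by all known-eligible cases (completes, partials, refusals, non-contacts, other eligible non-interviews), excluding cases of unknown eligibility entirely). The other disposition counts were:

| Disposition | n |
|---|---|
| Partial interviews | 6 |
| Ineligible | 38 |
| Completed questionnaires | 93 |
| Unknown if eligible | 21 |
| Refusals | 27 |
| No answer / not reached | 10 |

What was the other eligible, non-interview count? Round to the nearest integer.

Num → 93 + 6 = 99
RR6 = 99 / D = 0.683
D = 99 / 0.683 = 144.9
Remaining denominator categories sum to 136
other eligible, non-interview = 144.9 − 136 ≈ 9

9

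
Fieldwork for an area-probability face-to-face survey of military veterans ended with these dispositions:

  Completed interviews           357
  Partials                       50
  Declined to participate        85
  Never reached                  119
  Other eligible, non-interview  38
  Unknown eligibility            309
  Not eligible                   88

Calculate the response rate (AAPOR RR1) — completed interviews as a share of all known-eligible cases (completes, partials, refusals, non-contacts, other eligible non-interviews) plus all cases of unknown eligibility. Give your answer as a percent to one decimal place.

Numerator: 357
Denom: 357 + 50 + 85 + 119 + 38 + 309 = 958
RR1 = 357 / 958 = 0.3727

37.3%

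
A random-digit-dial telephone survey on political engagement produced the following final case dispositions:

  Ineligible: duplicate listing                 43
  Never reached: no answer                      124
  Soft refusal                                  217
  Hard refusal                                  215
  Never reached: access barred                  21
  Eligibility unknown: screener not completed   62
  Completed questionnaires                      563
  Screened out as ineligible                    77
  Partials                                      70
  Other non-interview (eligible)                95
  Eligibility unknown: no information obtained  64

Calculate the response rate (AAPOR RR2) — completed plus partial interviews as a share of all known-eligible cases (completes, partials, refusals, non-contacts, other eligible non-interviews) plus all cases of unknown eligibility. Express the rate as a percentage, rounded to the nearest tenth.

44.2%

Refusal or break-off = 215 + 217 = 432
Never reached = 124 + 21 = 145
Unknown if eligible = 62 + 64 = 126
Not eligible = 77 + 43 = 120
Top → 563 + 70 = 633
Denominator → 563 + 70 + 432 + 145 + 95 + 126 = 1431
RR2 = 633 / 1431 = 0.4423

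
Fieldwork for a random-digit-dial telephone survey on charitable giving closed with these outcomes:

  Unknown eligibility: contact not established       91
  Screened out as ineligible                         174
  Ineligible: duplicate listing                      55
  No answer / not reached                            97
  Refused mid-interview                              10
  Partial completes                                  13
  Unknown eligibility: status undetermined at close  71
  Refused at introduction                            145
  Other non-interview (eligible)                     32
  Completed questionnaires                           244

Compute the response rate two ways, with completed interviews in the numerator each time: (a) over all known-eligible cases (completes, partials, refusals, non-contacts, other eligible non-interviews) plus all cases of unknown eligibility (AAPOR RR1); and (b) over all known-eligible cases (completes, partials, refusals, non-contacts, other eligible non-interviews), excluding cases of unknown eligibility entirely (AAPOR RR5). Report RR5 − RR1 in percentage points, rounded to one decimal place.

10.4

Refusals = 145 + 10 = 155
Unknown if eligible = 91 + 71 = 162
Ineligible = 174 + 55 = 229
Top: 244
Base: 244 + 13 + 155 + 97 + 32 + 162 = 703
RR1 = 244 / 703 = 0.3471
Base: 244 + 13 + 155 + 97 + 32 = 541
RR5 = 244 / 541 = 0.4510
Difference = 45.10 − 34.71 = 10.39 percentage points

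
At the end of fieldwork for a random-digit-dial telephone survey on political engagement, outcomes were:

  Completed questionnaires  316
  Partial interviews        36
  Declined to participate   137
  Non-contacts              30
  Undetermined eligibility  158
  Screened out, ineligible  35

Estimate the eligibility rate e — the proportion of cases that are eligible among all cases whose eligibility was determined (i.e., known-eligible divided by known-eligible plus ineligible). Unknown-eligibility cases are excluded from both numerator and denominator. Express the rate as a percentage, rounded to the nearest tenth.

Known eligible: 316 + 36 + 137 + 30 = 519
e = 519 / (519 + 35) = 519 / 554 = 0.9368

93.7%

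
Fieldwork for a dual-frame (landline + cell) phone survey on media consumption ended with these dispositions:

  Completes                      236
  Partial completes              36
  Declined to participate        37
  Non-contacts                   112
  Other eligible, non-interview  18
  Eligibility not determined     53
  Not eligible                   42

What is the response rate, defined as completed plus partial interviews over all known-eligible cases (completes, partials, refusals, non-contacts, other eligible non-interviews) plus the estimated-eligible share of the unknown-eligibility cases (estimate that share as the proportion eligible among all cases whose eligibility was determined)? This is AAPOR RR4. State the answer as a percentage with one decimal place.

Num: 236 + 36 = 272
Known eligible: 236 + 36 + 37 + 112 + 18 = 439
e = 439 / (439 + 42) = 439 / 481 = 0.9127
e × U: 0.9127 × 53 = 48.37
Denom: 439 + 48.37 = 487.37
RR4 = 272 / 487.37 = 0.5581

55.8%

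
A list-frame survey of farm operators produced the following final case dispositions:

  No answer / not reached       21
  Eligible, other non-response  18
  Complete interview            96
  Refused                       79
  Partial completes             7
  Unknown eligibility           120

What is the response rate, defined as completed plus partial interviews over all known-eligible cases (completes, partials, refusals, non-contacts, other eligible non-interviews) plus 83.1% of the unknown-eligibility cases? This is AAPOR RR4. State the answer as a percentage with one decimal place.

32.1%

Top = 96 + 7 = 103
Determined eligible = 96 + 7 + 79 + 21 + 18 = 221
Eligible share of unknowns = 0.8310 × 120 = 99.72
Denominator = 221 + 99.72 = 320.72
RR4 = 103 / 320.72 = 0.3212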